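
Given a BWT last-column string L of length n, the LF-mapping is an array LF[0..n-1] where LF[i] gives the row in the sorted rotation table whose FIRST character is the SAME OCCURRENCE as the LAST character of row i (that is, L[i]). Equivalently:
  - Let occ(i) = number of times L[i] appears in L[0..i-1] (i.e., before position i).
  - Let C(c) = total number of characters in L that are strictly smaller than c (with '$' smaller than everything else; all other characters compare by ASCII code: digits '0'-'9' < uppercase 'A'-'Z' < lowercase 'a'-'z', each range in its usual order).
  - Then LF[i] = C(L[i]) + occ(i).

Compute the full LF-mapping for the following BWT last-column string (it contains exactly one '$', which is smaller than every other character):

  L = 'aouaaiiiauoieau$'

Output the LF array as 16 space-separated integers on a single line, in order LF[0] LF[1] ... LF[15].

Answer: 1 11 13 2 3 7 8 9 4 14 12 10 6 5 15 0

Derivation:
Char counts: '$':1, 'a':5, 'e':1, 'i':4, 'o':2, 'u':3
C (first-col start): C('$')=0, C('a')=1, C('e')=6, C('i')=7, C('o')=11, C('u')=13
L[0]='a': occ=0, LF[0]=C('a')+0=1+0=1
L[1]='o': occ=0, LF[1]=C('o')+0=11+0=11
L[2]='u': occ=0, LF[2]=C('u')+0=13+0=13
L[3]='a': occ=1, LF[3]=C('a')+1=1+1=2
L[4]='a': occ=2, LF[4]=C('a')+2=1+2=3
L[5]='i': occ=0, LF[5]=C('i')+0=7+0=7
L[6]='i': occ=1, LF[6]=C('i')+1=7+1=8
L[7]='i': occ=2, LF[7]=C('i')+2=7+2=9
L[8]='a': occ=3, LF[8]=C('a')+3=1+3=4
L[9]='u': occ=1, LF[9]=C('u')+1=13+1=14
L[10]='o': occ=1, LF[10]=C('o')+1=11+1=12
L[11]='i': occ=3, LF[11]=C('i')+3=7+3=10
L[12]='e': occ=0, LF[12]=C('e')+0=6+0=6
L[13]='a': occ=4, LF[13]=C('a')+4=1+4=5
L[14]='u': occ=2, LF[14]=C('u')+2=13+2=15
L[15]='$': occ=0, LF[15]=C('$')+0=0+0=0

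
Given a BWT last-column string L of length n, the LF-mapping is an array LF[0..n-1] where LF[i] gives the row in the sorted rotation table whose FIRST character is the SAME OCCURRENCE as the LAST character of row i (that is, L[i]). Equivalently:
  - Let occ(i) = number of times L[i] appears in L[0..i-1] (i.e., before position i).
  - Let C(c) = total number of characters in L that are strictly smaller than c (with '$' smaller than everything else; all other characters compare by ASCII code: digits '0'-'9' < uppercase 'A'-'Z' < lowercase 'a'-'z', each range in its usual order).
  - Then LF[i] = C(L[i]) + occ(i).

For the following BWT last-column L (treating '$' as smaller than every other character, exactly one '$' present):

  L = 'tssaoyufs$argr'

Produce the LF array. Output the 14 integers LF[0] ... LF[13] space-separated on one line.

Answer: 11 8 9 1 5 13 12 3 10 0 2 6 4 7

Derivation:
Char counts: '$':1, 'a':2, 'f':1, 'g':1, 'o':1, 'r':2, 's':3, 't':1, 'u':1, 'y':1
C (first-col start): C('$')=0, C('a')=1, C('f')=3, C('g')=4, C('o')=5, C('r')=6, C('s')=8, C('t')=11, C('u')=12, C('y')=13
L[0]='t': occ=0, LF[0]=C('t')+0=11+0=11
L[1]='s': occ=0, LF[1]=C('s')+0=8+0=8
L[2]='s': occ=1, LF[2]=C('s')+1=8+1=9
L[3]='a': occ=0, LF[3]=C('a')+0=1+0=1
L[4]='o': occ=0, LF[4]=C('o')+0=5+0=5
L[5]='y': occ=0, LF[5]=C('y')+0=13+0=13
L[6]='u': occ=0, LF[6]=C('u')+0=12+0=12
L[7]='f': occ=0, LF[7]=C('f')+0=3+0=3
L[8]='s': occ=2, LF[8]=C('s')+2=8+2=10
L[9]='$': occ=0, LF[9]=C('$')+0=0+0=0
L[10]='a': occ=1, LF[10]=C('a')+1=1+1=2
L[11]='r': occ=0, LF[11]=C('r')+0=6+0=6
L[12]='g': occ=0, LF[12]=C('g')+0=4+0=4
L[13]='r': occ=1, LF[13]=C('r')+1=6+1=7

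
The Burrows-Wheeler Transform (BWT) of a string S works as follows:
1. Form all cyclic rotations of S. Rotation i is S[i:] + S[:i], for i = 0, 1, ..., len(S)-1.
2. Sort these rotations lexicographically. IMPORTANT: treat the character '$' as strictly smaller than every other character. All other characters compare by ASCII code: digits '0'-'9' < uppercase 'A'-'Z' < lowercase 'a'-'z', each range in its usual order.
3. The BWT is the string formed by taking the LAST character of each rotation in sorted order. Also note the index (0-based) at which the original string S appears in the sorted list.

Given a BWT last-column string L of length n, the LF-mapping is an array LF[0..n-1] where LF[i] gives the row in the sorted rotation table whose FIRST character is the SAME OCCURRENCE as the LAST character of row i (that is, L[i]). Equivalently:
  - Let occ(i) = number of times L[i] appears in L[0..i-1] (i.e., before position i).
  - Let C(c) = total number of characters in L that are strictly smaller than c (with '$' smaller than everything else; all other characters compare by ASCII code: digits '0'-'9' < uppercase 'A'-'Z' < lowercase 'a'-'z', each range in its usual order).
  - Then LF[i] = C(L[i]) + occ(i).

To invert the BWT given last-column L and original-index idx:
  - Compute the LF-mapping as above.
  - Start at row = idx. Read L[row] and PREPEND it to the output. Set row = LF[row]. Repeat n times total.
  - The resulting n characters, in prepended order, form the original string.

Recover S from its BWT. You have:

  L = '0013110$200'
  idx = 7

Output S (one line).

Answer: 1021030100$

Derivation:
LF mapping: 1 2 6 10 7 8 3 0 9 4 5
Walk LF starting at row 7, prepending L[row]:
  step 1: row=7, L[7]='$', prepend. Next row=LF[7]=0
  step 2: row=0, L[0]='0', prepend. Next row=LF[0]=1
  step 3: row=1, L[1]='0', prepend. Next row=LF[1]=2
  step 4: row=2, L[2]='1', prepend. Next row=LF[2]=6
  step 5: row=6, L[6]='0', prepend. Next row=LF[6]=3
  step 6: row=3, L[3]='3', prepend. Next row=LF[3]=10
  step 7: row=10, L[10]='0', prepend. Next row=LF[10]=5
  step 8: row=5, L[5]='1', prepend. Next row=LF[5]=8
  step 9: row=8, L[8]='2', prepend. Next row=LF[8]=9
  step 10: row=9, L[9]='0', prepend. Next row=LF[9]=4
  step 11: row=4, L[4]='1', prepend. Next row=LF[4]=7
Reversed output: 1021030100$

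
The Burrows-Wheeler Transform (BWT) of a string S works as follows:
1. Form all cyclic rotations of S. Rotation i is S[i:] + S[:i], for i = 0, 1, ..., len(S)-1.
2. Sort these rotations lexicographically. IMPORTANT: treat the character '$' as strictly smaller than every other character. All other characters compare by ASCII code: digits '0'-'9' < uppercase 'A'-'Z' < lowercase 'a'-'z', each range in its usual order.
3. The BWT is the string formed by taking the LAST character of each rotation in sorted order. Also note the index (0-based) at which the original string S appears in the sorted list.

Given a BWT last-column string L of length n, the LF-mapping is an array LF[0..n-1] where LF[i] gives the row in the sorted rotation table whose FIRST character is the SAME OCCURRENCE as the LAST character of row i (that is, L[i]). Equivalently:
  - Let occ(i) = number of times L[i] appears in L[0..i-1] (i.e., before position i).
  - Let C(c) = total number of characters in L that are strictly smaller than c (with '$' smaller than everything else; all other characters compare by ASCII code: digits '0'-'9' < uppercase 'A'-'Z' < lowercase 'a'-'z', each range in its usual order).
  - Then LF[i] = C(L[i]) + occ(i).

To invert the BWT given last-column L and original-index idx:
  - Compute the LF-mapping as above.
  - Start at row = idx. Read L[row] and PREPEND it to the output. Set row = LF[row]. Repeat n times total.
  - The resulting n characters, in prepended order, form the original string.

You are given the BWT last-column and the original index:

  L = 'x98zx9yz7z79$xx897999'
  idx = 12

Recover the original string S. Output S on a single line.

LF mapping: 13 6 4 18 14 7 17 19 1 20 2 8 0 15 16 5 9 3 10 11 12
Walk LF starting at row 12, prepending L[row]:
  step 1: row=12, L[12]='$', prepend. Next row=LF[12]=0
  step 2: row=0, L[0]='x', prepend. Next row=LF[0]=13
  step 3: row=13, L[13]='x', prepend. Next row=LF[13]=15
  step 4: row=15, L[15]='8', prepend. Next row=LF[15]=5
  step 5: row=5, L[5]='9', prepend. Next row=LF[5]=7
  step 6: row=7, L[7]='z', prepend. Next row=LF[7]=19
  step 7: row=19, L[19]='9', prepend. Next row=LF[19]=11
  step 8: row=11, L[11]='9', prepend. Next row=LF[11]=8
  step 9: row=8, L[8]='7', prepend. Next row=LF[8]=1
  step 10: row=1, L[1]='9', prepend. Next row=LF[1]=6
  step 11: row=6, L[6]='y', prepend. Next row=LF[6]=17
  step 12: row=17, L[17]='7', prepend. Next row=LF[17]=3
  step 13: row=3, L[3]='z', prepend. Next row=LF[3]=18
  step 14: row=18, L[18]='9', prepend. Next row=LF[18]=10
  step 15: row=10, L[10]='7', prepend. Next row=LF[10]=2
  step 16: row=2, L[2]='8', prepend. Next row=LF[2]=4
  step 17: row=4, L[4]='x', prepend. Next row=LF[4]=14
  step 18: row=14, L[14]='x', prepend. Next row=LF[14]=16
  step 19: row=16, L[16]='9', prepend. Next row=LF[16]=9
  step 20: row=9, L[9]='z', prepend. Next row=LF[9]=20
  step 21: row=20, L[20]='9', prepend. Next row=LF[20]=12
Reversed output: 9z9xx879z7y9799z98xx$

Answer: 9z9xx879z7y9799z98xx$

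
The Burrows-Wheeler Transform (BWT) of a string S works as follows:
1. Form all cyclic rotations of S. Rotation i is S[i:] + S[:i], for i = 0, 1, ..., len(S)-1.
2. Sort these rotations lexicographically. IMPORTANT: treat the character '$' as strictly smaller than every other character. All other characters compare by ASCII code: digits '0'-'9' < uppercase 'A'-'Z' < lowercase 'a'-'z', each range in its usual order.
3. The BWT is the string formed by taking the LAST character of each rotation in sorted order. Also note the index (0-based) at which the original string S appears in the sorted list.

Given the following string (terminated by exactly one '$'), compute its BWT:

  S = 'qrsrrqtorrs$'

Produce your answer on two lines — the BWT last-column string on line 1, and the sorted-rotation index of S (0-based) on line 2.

Answer: st$rrsorqrrq
2

Derivation:
All 12 rotations (rotation i = S[i:]+S[:i]):
  rot[0] = qrsrrqtorrs$
  rot[1] = rsrrqtorrs$q
  rot[2] = srrqtorrs$qr
  rot[3] = rrqtorrs$qrs
  rot[4] = rqtorrs$qrsr
  rot[5] = qtorrs$qrsrr
  rot[6] = torrs$qrsrrq
  rot[7] = orrs$qrsrrqt
  rot[8] = rrs$qrsrrqto
  rot[9] = rs$qrsrrqtor
  rot[10] = s$qrsrrqtorr
  rot[11] = $qrsrrqtorrs
Sorted (with $ < everything):
  sorted[0] = $qrsrrqtorrs  (last char: 's')
  sorted[1] = orrs$qrsrrqt  (last char: 't')
  sorted[2] = qrsrrqtorrs$  (last char: '$')
  sorted[3] = qtorrs$qrsrr  (last char: 'r')
  sorted[4] = rqtorrs$qrsr  (last char: 'r')
  sorted[5] = rrqtorrs$qrs  (last char: 's')
  sorted[6] = rrs$qrsrrqto  (last char: 'o')
  sorted[7] = rs$qrsrrqtor  (last char: 'r')
  sorted[8] = rsrrqtorrs$q  (last char: 'q')
  sorted[9] = s$qrsrrqtorr  (last char: 'r')
  sorted[10] = srrqtorrs$qr  (last char: 'r')
  sorted[11] = torrs$qrsrrq  (last char: 'q')
Last column: st$rrsorqrrq
Original string S is at sorted index 2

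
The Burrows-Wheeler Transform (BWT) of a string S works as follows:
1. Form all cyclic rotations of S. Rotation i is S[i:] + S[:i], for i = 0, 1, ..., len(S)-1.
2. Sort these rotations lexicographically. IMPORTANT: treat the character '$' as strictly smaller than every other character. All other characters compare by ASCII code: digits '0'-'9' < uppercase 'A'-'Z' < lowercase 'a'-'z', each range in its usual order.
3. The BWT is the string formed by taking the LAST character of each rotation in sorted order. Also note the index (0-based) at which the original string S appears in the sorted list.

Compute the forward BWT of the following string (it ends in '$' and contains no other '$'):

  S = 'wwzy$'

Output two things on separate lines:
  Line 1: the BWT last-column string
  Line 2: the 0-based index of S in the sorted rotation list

Answer: y$wzw
1

Derivation:
All 5 rotations (rotation i = S[i:]+S[:i]):
  rot[0] = wwzy$
  rot[1] = wzy$w
  rot[2] = zy$ww
  rot[3] = y$wwz
  rot[4] = $wwzy
Sorted (with $ < everything):
  sorted[0] = $wwzy  (last char: 'y')
  sorted[1] = wwzy$  (last char: '$')
  sorted[2] = wzy$w  (last char: 'w')
  sorted[3] = y$wwz  (last char: 'z')
  sorted[4] = zy$ww  (last char: 'w')
Last column: y$wzw
Original string S is at sorted index 1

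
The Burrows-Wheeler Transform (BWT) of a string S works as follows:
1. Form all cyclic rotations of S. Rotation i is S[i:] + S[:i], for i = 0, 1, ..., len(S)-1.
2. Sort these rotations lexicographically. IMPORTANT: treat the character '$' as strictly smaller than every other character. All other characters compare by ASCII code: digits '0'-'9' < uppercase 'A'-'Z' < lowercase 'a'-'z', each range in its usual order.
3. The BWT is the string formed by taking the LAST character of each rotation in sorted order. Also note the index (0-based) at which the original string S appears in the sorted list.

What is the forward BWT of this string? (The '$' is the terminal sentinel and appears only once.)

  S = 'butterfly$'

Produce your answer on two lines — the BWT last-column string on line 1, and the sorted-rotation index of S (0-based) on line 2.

Answer: y$trfetubl
1

Derivation:
All 10 rotations (rotation i = S[i:]+S[:i]):
  rot[0] = butterfly$
  rot[1] = utterfly$b
  rot[2] = tterfly$bu
  rot[3] = terfly$but
  rot[4] = erfly$butt
  rot[5] = rfly$butte
  rot[6] = fly$butter
  rot[7] = ly$butterf
  rot[8] = y$butterfl
  rot[9] = $butterfly
Sorted (with $ < everything):
  sorted[0] = $butterfly  (last char: 'y')
  sorted[1] = butterfly$  (last char: '$')
  sorted[2] = erfly$butt  (last char: 't')
  sorted[3] = fly$butter  (last char: 'r')
  sorted[4] = ly$butterf  (last char: 'f')
  sorted[5] = rfly$butte  (last char: 'e')
  sorted[6] = terfly$but  (last char: 't')
  sorted[7] = tterfly$bu  (last char: 'u')
  sorted[8] = utterfly$b  (last char: 'b')
  sorted[9] = y$butterfl  (last char: 'l')
Last column: y$trfetubl
Original string S is at sorted index 1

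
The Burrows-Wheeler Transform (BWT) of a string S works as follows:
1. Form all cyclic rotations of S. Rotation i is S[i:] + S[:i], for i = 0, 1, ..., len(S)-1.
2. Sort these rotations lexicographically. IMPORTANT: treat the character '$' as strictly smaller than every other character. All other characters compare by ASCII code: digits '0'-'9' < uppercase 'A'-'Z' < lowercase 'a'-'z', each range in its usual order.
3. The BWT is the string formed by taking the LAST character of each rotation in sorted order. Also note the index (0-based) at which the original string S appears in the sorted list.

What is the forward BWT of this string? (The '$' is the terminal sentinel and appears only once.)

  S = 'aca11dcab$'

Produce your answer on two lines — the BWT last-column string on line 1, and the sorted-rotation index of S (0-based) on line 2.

All 10 rotations (rotation i = S[i:]+S[:i]):
  rot[0] = aca11dcab$
  rot[1] = ca11dcab$a
  rot[2] = a11dcab$ac
  rot[3] = 11dcab$aca
  rot[4] = 1dcab$aca1
  rot[5] = dcab$aca11
  rot[6] = cab$aca11d
  rot[7] = ab$aca11dc
  rot[8] = b$aca11dca
  rot[9] = $aca11dcab
Sorted (with $ < everything):
  sorted[0] = $aca11dcab  (last char: 'b')
  sorted[1] = 11dcab$aca  (last char: 'a')
  sorted[2] = 1dcab$aca1  (last char: '1')
  sorted[3] = a11dcab$ac  (last char: 'c')
  sorted[4] = ab$aca11dc  (last char: 'c')
  sorted[5] = aca11dcab$  (last char: '$')
  sorted[6] = b$aca11dca  (last char: 'a')
  sorted[7] = ca11dcab$a  (last char: 'a')
  sorted[8] = cab$aca11d  (last char: 'd')
  sorted[9] = dcab$aca11  (last char: '1')
Last column: ba1cc$aad1
Original string S is at sorted index 5

Answer: ba1cc$aad1
5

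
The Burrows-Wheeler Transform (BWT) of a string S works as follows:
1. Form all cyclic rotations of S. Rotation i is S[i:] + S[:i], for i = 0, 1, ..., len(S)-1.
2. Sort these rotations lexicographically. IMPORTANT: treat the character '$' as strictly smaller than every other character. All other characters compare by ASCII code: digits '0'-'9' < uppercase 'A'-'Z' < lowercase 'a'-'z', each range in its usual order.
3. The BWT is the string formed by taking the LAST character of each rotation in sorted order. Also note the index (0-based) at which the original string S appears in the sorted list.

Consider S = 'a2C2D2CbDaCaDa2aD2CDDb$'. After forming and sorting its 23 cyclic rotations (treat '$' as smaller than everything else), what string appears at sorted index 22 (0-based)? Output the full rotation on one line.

Answer: bDaCaDa2aD2CDDb$a2C2D2C

Derivation:
All 23 rotations (rotation i = S[i:]+S[:i]):
  rot[0] = a2C2D2CbDaCaDa2aD2CDDb$
  rot[1] = 2C2D2CbDaCaDa2aD2CDDb$a
  rot[2] = C2D2CbDaCaDa2aD2CDDb$a2
  rot[3] = 2D2CbDaCaDa2aD2CDDb$a2C
  rot[4] = D2CbDaCaDa2aD2CDDb$a2C2
  rot[5] = 2CbDaCaDa2aD2CDDb$a2C2D
  rot[6] = CbDaCaDa2aD2CDDb$a2C2D2
  rot[7] = bDaCaDa2aD2CDDb$a2C2D2C
  rot[8] = DaCaDa2aD2CDDb$a2C2D2Cb
  rot[9] = aCaDa2aD2CDDb$a2C2D2CbD
  rot[10] = CaDa2aD2CDDb$a2C2D2CbDa
  rot[11] = aDa2aD2CDDb$a2C2D2CbDaC
  rot[12] = Da2aD2CDDb$a2C2D2CbDaCa
  rot[13] = a2aD2CDDb$a2C2D2CbDaCaD
  rot[14] = 2aD2CDDb$a2C2D2CbDaCaDa
  rot[15] = aD2CDDb$a2C2D2CbDaCaDa2
  rot[16] = D2CDDb$a2C2D2CbDaCaDa2a
  rot[17] = 2CDDb$a2C2D2CbDaCaDa2aD
  rot[18] = CDDb$a2C2D2CbDaCaDa2aD2
  rot[19] = DDb$a2C2D2CbDaCaDa2aD2C
  rot[20] = Db$a2C2D2CbDaCaDa2aD2CD
  rot[21] = b$a2C2D2CbDaCaDa2aD2CDD
  rot[22] = $a2C2D2CbDaCaDa2aD2CDDb
Sorted (with $ < everything):
  sorted[0] = $a2C2D2CbDaCaDa2aD2CDDb
  sorted[1] = 2C2D2CbDaCaDa2aD2CDDb$a
  sorted[2] = 2CDDb$a2C2D2CbDaCaDa2aD
  sorted[3] = 2CbDaCaDa2aD2CDDb$a2C2D
  sorted[4] = 2D2CbDaCaDa2aD2CDDb$a2C
  sorted[5] = 2aD2CDDb$a2C2D2CbDaCaDa
  sorted[6] = C2D2CbDaCaDa2aD2CDDb$a2
  sorted[7] = CDDb$a2C2D2CbDaCaDa2aD2
  sorted[8] = CaDa2aD2CDDb$a2C2D2CbDa
  sorted[9] = CbDaCaDa2aD2CDDb$a2C2D2
  sorted[10] = D2CDDb$a2C2D2CbDaCaDa2a
  sorted[11] = D2CbDaCaDa2aD2CDDb$a2C2
  sorted[12] = DDb$a2C2D2CbDaCaDa2aD2C
  sorted[13] = Da2aD2CDDb$a2C2D2CbDaCa
  sorted[14] = DaCaDa2aD2CDDb$a2C2D2Cb
  sorted[15] = Db$a2C2D2CbDaCaDa2aD2CD
  sorted[16] = a2C2D2CbDaCaDa2aD2CDDb$
  sorted[17] = a2aD2CDDb$a2C2D2CbDaCaD
  sorted[18] = aCaDa2aD2CDDb$a2C2D2CbD
  sorted[19] = aD2CDDb$a2C2D2CbDaCaDa2
  sorted[20] = aDa2aD2CDDb$a2C2D2CbDaC
  sorted[21] = b$a2C2D2CbDaCaDa2aD2CDD
  sorted[22] = bDaCaDa2aD2CDDb$a2C2D2C
sorted[22] = bDaCaDa2aD2CDDb$a2C2D2C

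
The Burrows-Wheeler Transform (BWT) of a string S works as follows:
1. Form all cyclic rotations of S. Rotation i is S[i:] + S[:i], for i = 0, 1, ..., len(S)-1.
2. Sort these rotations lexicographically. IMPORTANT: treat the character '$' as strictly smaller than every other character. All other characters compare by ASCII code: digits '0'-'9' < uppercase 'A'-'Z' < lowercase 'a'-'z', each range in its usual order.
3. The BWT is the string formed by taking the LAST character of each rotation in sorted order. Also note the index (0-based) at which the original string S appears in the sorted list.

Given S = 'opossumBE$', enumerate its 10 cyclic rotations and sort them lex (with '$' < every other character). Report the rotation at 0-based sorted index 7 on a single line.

Answer: ssumBE$opo

Derivation:
All 10 rotations (rotation i = S[i:]+S[:i]):
  rot[0] = opossumBE$
  rot[1] = possumBE$o
  rot[2] = ossumBE$op
  rot[3] = ssumBE$opo
  rot[4] = sumBE$opos
  rot[5] = umBE$oposs
  rot[6] = mBE$opossu
  rot[7] = BE$opossum
  rot[8] = E$opossumB
  rot[9] = $opossumBE
Sorted (with $ < everything):
  sorted[0] = $opossumBE
  sorted[1] = BE$opossum
  sorted[2] = E$opossumB
  sorted[3] = mBE$opossu
  sorted[4] = opossumBE$
  sorted[5] = ossumBE$op
  sorted[6] = possumBE$o
  sorted[7] = ssumBE$opo
  sorted[8] = sumBE$opos
  sorted[9] = umBE$oposs
sorted[7] = ssumBE$opo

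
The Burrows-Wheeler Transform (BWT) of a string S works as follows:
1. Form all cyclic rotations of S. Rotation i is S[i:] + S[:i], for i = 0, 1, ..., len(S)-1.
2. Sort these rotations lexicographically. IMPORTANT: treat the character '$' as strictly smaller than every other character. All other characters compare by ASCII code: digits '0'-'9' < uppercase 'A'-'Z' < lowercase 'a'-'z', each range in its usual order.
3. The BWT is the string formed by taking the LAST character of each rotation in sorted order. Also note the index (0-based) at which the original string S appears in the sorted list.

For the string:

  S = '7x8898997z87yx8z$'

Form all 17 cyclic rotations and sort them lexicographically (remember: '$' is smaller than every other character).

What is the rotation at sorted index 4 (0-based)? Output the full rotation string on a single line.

All 17 rotations (rotation i = S[i:]+S[:i]):
  rot[0] = 7x8898997z87yx8z$
  rot[1] = x8898997z87yx8z$7
  rot[2] = 8898997z87yx8z$7x
  rot[3] = 898997z87yx8z$7x8
  rot[4] = 98997z87yx8z$7x88
  rot[5] = 8997z87yx8z$7x889
  rot[6] = 997z87yx8z$7x8898
  rot[7] = 97z87yx8z$7x88989
  rot[8] = 7z87yx8z$7x889899
  rot[9] = z87yx8z$7x8898997
  rot[10] = 87yx8z$7x8898997z
  rot[11] = 7yx8z$7x8898997z8
  rot[12] = yx8z$7x8898997z87
  rot[13] = x8z$7x8898997z87y
  rot[14] = 8z$7x8898997z87yx
  rot[15] = z$7x8898997z87yx8
  rot[16] = $7x8898997z87yx8z
Sorted (with $ < everything):
  sorted[0] = $7x8898997z87yx8z
  sorted[1] = 7x8898997z87yx8z$
  sorted[2] = 7yx8z$7x8898997z8
  sorted[3] = 7z87yx8z$7x889899
  sorted[4] = 87yx8z$7x8898997z
  sorted[5] = 8898997z87yx8z$7x
  sorted[6] = 898997z87yx8z$7x8
  sorted[7] = 8997z87yx8z$7x889
  sorted[8] = 8z$7x8898997z87yx
  sorted[9] = 97z87yx8z$7x88989
  sorted[10] = 98997z87yx8z$7x88
  sorted[11] = 997z87yx8z$7x8898
  sorted[12] = x8898997z87yx8z$7
  sorted[13] = x8z$7x8898997z87y
  sorted[14] = yx8z$7x8898997z87
  sorted[15] = z$7x8898997z87yx8
  sorted[16] = z87yx8z$7x8898997
sorted[4] = 87yx8z$7x8898997z

Answer: 87yx8z$7x8898997z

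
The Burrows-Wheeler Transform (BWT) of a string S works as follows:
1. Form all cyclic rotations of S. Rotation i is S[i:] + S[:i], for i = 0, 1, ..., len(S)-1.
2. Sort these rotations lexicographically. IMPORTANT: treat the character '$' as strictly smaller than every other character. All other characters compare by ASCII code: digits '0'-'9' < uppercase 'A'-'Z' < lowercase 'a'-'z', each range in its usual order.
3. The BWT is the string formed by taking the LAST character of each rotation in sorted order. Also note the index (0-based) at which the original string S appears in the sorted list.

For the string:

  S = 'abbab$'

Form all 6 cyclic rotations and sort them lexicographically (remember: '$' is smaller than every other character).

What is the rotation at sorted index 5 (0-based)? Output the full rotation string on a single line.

All 6 rotations (rotation i = S[i:]+S[:i]):
  rot[0] = abbab$
  rot[1] = bbab$a
  rot[2] = bab$ab
  rot[3] = ab$abb
  rot[4] = b$abba
  rot[5] = $abbab
Sorted (with $ < everything):
  sorted[0] = $abbab
  sorted[1] = ab$abb
  sorted[2] = abbab$
  sorted[3] = b$abba
  sorted[4] = bab$ab
  sorted[5] = bbab$a
sorted[5] = bbab$a

Answer: bbab$a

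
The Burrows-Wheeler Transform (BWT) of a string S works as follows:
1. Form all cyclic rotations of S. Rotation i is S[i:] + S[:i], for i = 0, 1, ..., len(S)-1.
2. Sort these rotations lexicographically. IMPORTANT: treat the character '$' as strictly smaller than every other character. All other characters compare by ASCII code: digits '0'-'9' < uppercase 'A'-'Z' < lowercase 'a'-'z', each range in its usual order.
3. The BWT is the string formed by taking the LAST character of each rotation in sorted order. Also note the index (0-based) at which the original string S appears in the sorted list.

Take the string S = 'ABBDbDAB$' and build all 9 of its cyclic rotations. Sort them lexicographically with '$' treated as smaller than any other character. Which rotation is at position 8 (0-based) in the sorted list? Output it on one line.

All 9 rotations (rotation i = S[i:]+S[:i]):
  rot[0] = ABBDbDAB$
  rot[1] = BBDbDAB$A
  rot[2] = BDbDAB$AB
  rot[3] = DbDAB$ABB
  rot[4] = bDAB$ABBD
  rot[5] = DAB$ABBDb
  rot[6] = AB$ABBDbD
  rot[7] = B$ABBDbDA
  rot[8] = $ABBDbDAB
Sorted (with $ < everything):
  sorted[0] = $ABBDbDAB
  sorted[1] = AB$ABBDbD
  sorted[2] = ABBDbDAB$
  sorted[3] = B$ABBDbDA
  sorted[4] = BBDbDAB$A
  sorted[5] = BDbDAB$AB
  sorted[6] = DAB$ABBDb
  sorted[7] = DbDAB$ABB
  sorted[8] = bDAB$ABBD
sorted[8] = bDAB$ABBD

Answer: bDAB$ABBD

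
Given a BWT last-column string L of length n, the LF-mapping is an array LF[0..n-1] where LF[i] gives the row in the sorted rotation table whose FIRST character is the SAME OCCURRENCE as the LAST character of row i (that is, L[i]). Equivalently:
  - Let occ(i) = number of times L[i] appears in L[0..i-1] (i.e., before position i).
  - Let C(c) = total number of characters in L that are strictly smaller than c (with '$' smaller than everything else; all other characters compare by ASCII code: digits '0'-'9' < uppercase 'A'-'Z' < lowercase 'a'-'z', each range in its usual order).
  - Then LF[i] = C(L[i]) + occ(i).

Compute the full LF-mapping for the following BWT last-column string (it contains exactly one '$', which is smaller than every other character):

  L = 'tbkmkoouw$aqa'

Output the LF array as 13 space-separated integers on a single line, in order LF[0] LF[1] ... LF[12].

Answer: 10 3 4 6 5 7 8 11 12 0 1 9 2

Derivation:
Char counts: '$':1, 'a':2, 'b':1, 'k':2, 'm':1, 'o':2, 'q':1, 't':1, 'u':1, 'w':1
C (first-col start): C('$')=0, C('a')=1, C('b')=3, C('k')=4, C('m')=6, C('o')=7, C('q')=9, C('t')=10, C('u')=11, C('w')=12
L[0]='t': occ=0, LF[0]=C('t')+0=10+0=10
L[1]='b': occ=0, LF[1]=C('b')+0=3+0=3
L[2]='k': occ=0, LF[2]=C('k')+0=4+0=4
L[3]='m': occ=0, LF[3]=C('m')+0=6+0=6
L[4]='k': occ=1, LF[4]=C('k')+1=4+1=5
L[5]='o': occ=0, LF[5]=C('o')+0=7+0=7
L[6]='o': occ=1, LF[6]=C('o')+1=7+1=8
L[7]='u': occ=0, LF[7]=C('u')+0=11+0=11
L[8]='w': occ=0, LF[8]=C('w')+0=12+0=12
L[9]='$': occ=0, LF[9]=C('$')+0=0+0=0
L[10]='a': occ=0, LF[10]=C('a')+0=1+0=1
L[11]='q': occ=0, LF[11]=C('q')+0=9+0=9
L[12]='a': occ=1, LF[12]=C('a')+1=1+1=2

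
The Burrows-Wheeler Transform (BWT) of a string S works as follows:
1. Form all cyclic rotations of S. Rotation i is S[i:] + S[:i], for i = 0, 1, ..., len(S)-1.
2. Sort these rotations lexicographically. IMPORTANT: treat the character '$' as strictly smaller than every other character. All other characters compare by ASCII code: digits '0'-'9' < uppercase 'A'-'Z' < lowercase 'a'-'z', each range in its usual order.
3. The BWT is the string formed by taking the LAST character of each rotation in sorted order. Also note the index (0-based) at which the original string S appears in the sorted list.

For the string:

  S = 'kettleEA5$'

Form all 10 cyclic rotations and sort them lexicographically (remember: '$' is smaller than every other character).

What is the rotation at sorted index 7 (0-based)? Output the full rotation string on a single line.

All 10 rotations (rotation i = S[i:]+S[:i]):
  rot[0] = kettleEA5$
  rot[1] = ettleEA5$k
  rot[2] = ttleEA5$ke
  rot[3] = tleEA5$ket
  rot[4] = leEA5$kett
  rot[5] = eEA5$kettl
  rot[6] = EA5$kettle
  rot[7] = A5$kettleE
  rot[8] = 5$kettleEA
  rot[9] = $kettleEA5
Sorted (with $ < everything):
  sorted[0] = $kettleEA5
  sorted[1] = 5$kettleEA
  sorted[2] = A5$kettleE
  sorted[3] = EA5$kettle
  sorted[4] = eEA5$kettl
  sorted[5] = ettleEA5$k
  sorted[6] = kettleEA5$
  sorted[7] = leEA5$kett
  sorted[8] = tleEA5$ket
  sorted[9] = ttleEA5$ke
sorted[7] = leEA5$kett

Answer: leEA5$kett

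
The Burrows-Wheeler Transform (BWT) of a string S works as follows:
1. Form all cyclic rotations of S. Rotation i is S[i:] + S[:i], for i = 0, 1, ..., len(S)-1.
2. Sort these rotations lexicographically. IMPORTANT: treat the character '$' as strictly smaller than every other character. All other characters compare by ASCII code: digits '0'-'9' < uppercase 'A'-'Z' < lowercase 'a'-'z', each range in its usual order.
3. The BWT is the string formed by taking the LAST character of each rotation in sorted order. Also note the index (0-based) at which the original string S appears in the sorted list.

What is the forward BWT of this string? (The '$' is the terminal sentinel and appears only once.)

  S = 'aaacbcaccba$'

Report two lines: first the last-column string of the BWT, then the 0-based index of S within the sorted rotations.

Answer: ab$aacccbcaa
2

Derivation:
All 12 rotations (rotation i = S[i:]+S[:i]):
  rot[0] = aaacbcaccba$
  rot[1] = aacbcaccba$a
  rot[2] = acbcaccba$aa
  rot[3] = cbcaccba$aaa
  rot[4] = bcaccba$aaac
  rot[5] = caccba$aaacb
  rot[6] = accba$aaacbc
  rot[7] = ccba$aaacbca
  rot[8] = cba$aaacbcac
  rot[9] = ba$aaacbcacc
  rot[10] = a$aaacbcaccb
  rot[11] = $aaacbcaccba
Sorted (with $ < everything):
  sorted[0] = $aaacbcaccba  (last char: 'a')
  sorted[1] = a$aaacbcaccb  (last char: 'b')
  sorted[2] = aaacbcaccba$  (last char: '$')
  sorted[3] = aacbcaccba$a  (last char: 'a')
  sorted[4] = acbcaccba$aa  (last char: 'a')
  sorted[5] = accba$aaacbc  (last char: 'c')
  sorted[6] = ba$aaacbcacc  (last char: 'c')
  sorted[7] = bcaccba$aaac  (last char: 'c')
  sorted[8] = caccba$aaacb  (last char: 'b')
  sorted[9] = cba$aaacbcac  (last char: 'c')
  sorted[10] = cbcaccba$aaa  (last char: 'a')
  sorted[11] = ccba$aaacbca  (last char: 'a')
Last column: ab$aacccbcaa
Original string S is at sorted index 2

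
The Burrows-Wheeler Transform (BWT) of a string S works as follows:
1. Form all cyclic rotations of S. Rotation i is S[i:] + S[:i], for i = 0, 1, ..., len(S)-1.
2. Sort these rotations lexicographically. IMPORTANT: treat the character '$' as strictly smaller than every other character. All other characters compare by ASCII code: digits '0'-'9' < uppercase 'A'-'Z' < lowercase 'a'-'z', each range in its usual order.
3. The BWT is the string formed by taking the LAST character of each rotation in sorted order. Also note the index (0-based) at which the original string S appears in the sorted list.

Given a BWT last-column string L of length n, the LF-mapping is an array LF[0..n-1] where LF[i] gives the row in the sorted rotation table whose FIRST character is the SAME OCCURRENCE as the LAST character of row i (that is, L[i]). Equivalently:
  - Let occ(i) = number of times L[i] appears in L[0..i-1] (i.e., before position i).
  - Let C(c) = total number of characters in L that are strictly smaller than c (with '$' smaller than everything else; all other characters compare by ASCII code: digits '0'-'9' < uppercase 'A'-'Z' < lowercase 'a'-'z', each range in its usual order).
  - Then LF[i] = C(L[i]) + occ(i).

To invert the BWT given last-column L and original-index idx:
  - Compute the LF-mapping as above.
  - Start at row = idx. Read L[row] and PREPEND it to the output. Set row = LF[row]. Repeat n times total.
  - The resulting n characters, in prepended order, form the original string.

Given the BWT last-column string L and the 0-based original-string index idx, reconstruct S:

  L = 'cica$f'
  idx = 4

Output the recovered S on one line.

Answer: fiacc$

Derivation:
LF mapping: 2 5 3 1 0 4
Walk LF starting at row 4, prepending L[row]:
  step 1: row=4, L[4]='$', prepend. Next row=LF[4]=0
  step 2: row=0, L[0]='c', prepend. Next row=LF[0]=2
  step 3: row=2, L[2]='c', prepend. Next row=LF[2]=3
  step 4: row=3, L[3]='a', prepend. Next row=LF[3]=1
  step 5: row=1, L[1]='i', prepend. Next row=LF[1]=5
  step 6: row=5, L[5]='f', prepend. Next row=LF[5]=4
Reversed output: fiacc$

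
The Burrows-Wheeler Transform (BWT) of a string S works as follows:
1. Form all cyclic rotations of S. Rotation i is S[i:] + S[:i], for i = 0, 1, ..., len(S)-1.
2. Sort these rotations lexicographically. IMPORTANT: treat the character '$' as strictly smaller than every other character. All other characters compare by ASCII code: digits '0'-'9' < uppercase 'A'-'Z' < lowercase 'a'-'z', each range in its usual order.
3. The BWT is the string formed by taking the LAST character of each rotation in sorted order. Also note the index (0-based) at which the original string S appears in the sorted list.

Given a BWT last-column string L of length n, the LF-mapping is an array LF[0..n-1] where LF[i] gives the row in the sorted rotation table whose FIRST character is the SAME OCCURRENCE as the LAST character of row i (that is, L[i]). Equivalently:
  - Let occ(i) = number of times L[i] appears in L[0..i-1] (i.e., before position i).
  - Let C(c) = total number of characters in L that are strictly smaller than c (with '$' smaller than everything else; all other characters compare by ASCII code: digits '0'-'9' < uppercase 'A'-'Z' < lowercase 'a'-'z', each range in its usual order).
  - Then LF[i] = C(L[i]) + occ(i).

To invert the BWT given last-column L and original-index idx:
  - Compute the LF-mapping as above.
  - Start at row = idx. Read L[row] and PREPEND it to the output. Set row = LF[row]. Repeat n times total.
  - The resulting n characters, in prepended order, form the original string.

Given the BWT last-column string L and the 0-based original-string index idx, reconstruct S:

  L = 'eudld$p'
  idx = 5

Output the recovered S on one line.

LF mapping: 3 6 1 4 2 0 5
Walk LF starting at row 5, prepending L[row]:
  step 1: row=5, L[5]='$', prepend. Next row=LF[5]=0
  step 2: row=0, L[0]='e', prepend. Next row=LF[0]=3
  step 3: row=3, L[3]='l', prepend. Next row=LF[3]=4
  step 4: row=4, L[4]='d', prepend. Next row=LF[4]=2
  step 5: row=2, L[2]='d', prepend. Next row=LF[2]=1
  step 6: row=1, L[1]='u', prepend. Next row=LF[1]=6
  step 7: row=6, L[6]='p', prepend. Next row=LF[6]=5
Reversed output: puddle$

Answer: puddle$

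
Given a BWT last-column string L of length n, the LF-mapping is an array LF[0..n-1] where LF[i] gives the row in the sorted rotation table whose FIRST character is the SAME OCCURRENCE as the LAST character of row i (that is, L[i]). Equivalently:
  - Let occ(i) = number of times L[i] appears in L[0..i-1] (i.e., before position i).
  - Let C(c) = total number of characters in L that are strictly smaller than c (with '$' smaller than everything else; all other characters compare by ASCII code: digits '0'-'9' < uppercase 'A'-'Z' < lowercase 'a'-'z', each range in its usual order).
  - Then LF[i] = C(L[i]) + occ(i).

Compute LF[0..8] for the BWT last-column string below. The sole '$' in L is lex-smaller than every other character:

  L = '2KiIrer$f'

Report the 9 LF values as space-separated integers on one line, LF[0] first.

Char counts: '$':1, '2':1, 'I':1, 'K':1, 'e':1, 'f':1, 'i':1, 'r':2
C (first-col start): C('$')=0, C('2')=1, C('I')=2, C('K')=3, C('e')=4, C('f')=5, C('i')=6, C('r')=7
L[0]='2': occ=0, LF[0]=C('2')+0=1+0=1
L[1]='K': occ=0, LF[1]=C('K')+0=3+0=3
L[2]='i': occ=0, LF[2]=C('i')+0=6+0=6
L[3]='I': occ=0, LF[3]=C('I')+0=2+0=2
L[4]='r': occ=0, LF[4]=C('r')+0=7+0=7
L[5]='e': occ=0, LF[5]=C('e')+0=4+0=4
L[6]='r': occ=1, LF[6]=C('r')+1=7+1=8
L[7]='$': occ=0, LF[7]=C('$')+0=0+0=0
L[8]='f': occ=0, LF[8]=C('f')+0=5+0=5

Answer: 1 3 6 2 7 4 8 0 5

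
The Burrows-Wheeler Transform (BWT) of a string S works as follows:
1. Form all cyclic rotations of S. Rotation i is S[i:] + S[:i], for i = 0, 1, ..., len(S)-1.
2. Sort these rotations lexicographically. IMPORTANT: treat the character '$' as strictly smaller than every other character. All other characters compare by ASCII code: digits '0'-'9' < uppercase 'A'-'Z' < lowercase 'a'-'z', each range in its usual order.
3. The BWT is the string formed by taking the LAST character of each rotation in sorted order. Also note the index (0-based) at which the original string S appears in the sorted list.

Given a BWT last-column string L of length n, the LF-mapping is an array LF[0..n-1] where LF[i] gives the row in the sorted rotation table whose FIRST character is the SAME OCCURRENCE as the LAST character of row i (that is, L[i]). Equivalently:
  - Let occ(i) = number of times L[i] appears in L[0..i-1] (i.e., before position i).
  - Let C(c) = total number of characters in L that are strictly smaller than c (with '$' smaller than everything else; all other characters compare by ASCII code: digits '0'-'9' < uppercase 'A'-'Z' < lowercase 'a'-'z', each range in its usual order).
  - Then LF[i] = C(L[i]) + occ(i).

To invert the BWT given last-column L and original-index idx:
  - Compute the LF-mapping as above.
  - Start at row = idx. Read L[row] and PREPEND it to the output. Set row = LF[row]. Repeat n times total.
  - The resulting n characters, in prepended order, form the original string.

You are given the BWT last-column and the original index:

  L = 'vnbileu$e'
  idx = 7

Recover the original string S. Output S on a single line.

LF mapping: 8 6 1 4 5 2 7 0 3
Walk LF starting at row 7, prepending L[row]:
  step 1: row=7, L[7]='$', prepend. Next row=LF[7]=0
  step 2: row=0, L[0]='v', prepend. Next row=LF[0]=8
  step 3: row=8, L[8]='e', prepend. Next row=LF[8]=3
  step 4: row=3, L[3]='i', prepend. Next row=LF[3]=4
  step 5: row=4, L[4]='l', prepend. Next row=LF[4]=5
  step 6: row=5, L[5]='e', prepend. Next row=LF[5]=2
  step 7: row=2, L[2]='b', prepend. Next row=LF[2]=1
  step 8: row=1, L[1]='n', prepend. Next row=LF[1]=6
  step 9: row=6, L[6]='u', prepend. Next row=LF[6]=7
Reversed output: unbeliev$

Answer: unbeliev$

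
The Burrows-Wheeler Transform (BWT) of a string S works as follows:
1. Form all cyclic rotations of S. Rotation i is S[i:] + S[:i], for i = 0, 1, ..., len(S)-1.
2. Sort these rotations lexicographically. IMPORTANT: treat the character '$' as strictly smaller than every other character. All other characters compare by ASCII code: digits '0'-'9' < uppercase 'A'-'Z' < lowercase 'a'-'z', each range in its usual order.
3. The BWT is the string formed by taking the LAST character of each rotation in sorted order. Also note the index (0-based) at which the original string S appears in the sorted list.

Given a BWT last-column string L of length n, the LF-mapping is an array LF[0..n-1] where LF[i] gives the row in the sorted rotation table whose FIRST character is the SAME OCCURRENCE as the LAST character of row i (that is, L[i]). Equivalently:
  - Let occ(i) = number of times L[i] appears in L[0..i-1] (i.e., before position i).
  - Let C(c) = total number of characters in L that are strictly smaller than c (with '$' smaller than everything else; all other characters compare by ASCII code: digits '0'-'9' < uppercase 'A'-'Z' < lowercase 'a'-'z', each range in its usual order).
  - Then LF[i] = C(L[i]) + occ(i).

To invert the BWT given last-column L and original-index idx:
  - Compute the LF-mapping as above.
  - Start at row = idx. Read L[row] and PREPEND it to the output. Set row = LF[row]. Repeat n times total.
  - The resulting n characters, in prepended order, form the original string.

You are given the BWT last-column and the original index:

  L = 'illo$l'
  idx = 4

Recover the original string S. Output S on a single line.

Answer: lolli$

Derivation:
LF mapping: 1 2 3 5 0 4
Walk LF starting at row 4, prepending L[row]:
  step 1: row=4, L[4]='$', prepend. Next row=LF[4]=0
  step 2: row=0, L[0]='i', prepend. Next row=LF[0]=1
  step 3: row=1, L[1]='l', prepend. Next row=LF[1]=2
  step 4: row=2, L[2]='l', prepend. Next row=LF[2]=3
  step 5: row=3, L[3]='o', prepend. Next row=LF[3]=5
  step 6: row=5, L[5]='l', prepend. Next row=LF[5]=4
Reversed output: lolli$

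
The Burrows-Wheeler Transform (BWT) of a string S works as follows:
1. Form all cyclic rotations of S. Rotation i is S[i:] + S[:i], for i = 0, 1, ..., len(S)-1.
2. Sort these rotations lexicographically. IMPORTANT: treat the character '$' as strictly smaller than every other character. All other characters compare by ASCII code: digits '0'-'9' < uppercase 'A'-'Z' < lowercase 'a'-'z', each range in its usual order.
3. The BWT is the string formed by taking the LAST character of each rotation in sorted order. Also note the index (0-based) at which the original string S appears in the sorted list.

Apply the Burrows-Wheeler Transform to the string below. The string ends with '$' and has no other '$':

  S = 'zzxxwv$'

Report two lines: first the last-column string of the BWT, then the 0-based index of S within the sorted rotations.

Answer: vwxxzz$
6

Derivation:
All 7 rotations (rotation i = S[i:]+S[:i]):
  rot[0] = zzxxwv$
  rot[1] = zxxwv$z
  rot[2] = xxwv$zz
  rot[3] = xwv$zzx
  rot[4] = wv$zzxx
  rot[5] = v$zzxxw
  rot[6] = $zzxxwv
Sorted (with $ < everything):
  sorted[0] = $zzxxwv  (last char: 'v')
  sorted[1] = v$zzxxw  (last char: 'w')
  sorted[2] = wv$zzxx  (last char: 'x')
  sorted[3] = xwv$zzx  (last char: 'x')
  sorted[4] = xxwv$zz  (last char: 'z')
  sorted[5] = zxxwv$z  (last char: 'z')
  sorted[6] = zzxxwv$  (last char: '$')
Last column: vwxxzz$
Original string S is at sorted index 6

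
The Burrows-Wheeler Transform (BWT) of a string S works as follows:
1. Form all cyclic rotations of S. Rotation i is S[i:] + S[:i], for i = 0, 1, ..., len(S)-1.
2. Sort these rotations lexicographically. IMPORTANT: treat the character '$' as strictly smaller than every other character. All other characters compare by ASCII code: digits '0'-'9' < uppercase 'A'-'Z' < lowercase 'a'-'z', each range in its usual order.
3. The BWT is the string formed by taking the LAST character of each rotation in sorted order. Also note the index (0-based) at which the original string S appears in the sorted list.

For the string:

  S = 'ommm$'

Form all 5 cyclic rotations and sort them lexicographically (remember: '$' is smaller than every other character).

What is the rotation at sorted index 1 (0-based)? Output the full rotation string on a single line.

Answer: m$omm

Derivation:
All 5 rotations (rotation i = S[i:]+S[:i]):
  rot[0] = ommm$
  rot[1] = mmm$o
  rot[2] = mm$om
  rot[3] = m$omm
  rot[4] = $ommm
Sorted (with $ < everything):
  sorted[0] = $ommm
  sorted[1] = m$omm
  sorted[2] = mm$om
  sorted[3] = mmm$o
  sorted[4] = ommm$
sorted[1] = m$omm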